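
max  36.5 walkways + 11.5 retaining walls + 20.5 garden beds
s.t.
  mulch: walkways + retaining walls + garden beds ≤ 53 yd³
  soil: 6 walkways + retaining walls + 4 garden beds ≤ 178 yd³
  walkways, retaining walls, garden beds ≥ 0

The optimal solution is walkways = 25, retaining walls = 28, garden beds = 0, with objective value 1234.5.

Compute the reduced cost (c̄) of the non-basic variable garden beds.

-6

At the optimum: mulch uses 53 of 53 (binding); soil uses 178 of 178 (binding).
Dual feasibility on the basic columns requires 1·y_mulch + 6·y_soil = 36.5, 1·y_mulch + 1·y_soil = 11.5.
Solving: y_mulch = 6.5, y_soil = 5.
Reduced cost of garden beds: c₃ − yᵀa₃ = 20.5 − (6.5·1 + 5·4) = 20.5 − 26.5 = -6.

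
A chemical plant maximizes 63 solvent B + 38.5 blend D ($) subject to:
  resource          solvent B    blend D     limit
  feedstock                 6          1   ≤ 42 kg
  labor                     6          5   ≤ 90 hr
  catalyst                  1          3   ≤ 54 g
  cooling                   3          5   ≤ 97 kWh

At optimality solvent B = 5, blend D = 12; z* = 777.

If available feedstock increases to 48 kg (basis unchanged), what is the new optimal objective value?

Check each constraint at x*: feedstock 42/42 (tight); labor 90/90 (tight); catalyst 41/54 (slack 13); cooling 75/97 (slack 22).
Since catalyst, cooling are not tight, their duals are 0.
The binding rows give the dual system: 6·y_feedstock + 6·y_labor = 63 and 1·y_feedstock + 5·y_labor = 38.5.
Solving: y_feedstock = 3.5, y_labor = 7.
Δz = y_feedstock·Δb = 3.5 × (6) = 21, so new z* = 777 + 21 = 798.

798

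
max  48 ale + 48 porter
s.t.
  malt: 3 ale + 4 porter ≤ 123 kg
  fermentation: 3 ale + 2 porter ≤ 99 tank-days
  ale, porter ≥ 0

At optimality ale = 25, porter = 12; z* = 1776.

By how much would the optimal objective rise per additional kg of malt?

At the optimum: malt uses 123 of 123 (binding); fermentation uses 99 of 99 (binding).
The binding rows give the dual system: 3·y_malt + 3·y_fermentation = 48 and 4·y_malt + 2·y_fermentation = 48.
This yields shadow prices y_malt = 8, y_fermentation = 8.
Shadow price of malt = 8.

8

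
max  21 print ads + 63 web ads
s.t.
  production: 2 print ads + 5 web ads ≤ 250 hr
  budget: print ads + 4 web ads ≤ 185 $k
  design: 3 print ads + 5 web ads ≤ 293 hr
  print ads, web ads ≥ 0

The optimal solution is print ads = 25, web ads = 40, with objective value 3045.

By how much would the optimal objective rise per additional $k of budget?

7

At the optimum: production uses 250 of 250 (binding); budget uses 185 of 185 (binding); design uses 275 of 293 (slack = 18).
Since design is not tight, its dual is 0.
From A_Bᵀ y = c: 2·y_production + 1·y_budget = 21; 5·y_production + 4·y_budget = 63.
This yields shadow prices y_production = 7, y_budget = 7.
Shadow price of budget = 7.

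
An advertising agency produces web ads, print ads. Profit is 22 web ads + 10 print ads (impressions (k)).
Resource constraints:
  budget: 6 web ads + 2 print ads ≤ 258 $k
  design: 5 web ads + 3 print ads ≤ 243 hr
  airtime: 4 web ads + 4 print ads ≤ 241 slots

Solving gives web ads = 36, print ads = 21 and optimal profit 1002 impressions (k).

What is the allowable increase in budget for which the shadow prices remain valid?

Binding constraints: budget, design. The basis is B = [[6,2],[5,3]] with det 8.
Per unit increase in budget, x* moves by d = (0.375, -0.625).
The basis stays optimal until print ads reaches 0; allowable increase = 33.6 $k.

33.6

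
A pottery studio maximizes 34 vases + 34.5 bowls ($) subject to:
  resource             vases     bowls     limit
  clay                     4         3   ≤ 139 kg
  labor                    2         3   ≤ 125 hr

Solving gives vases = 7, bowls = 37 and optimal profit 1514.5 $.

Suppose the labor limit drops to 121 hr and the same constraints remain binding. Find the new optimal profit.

Check each constraint at x*: clay 139/139 (tight); labor 125/125 (tight).
Dual feasibility on the basic columns requires 4·y_clay + 2·y_labor = 34, 3·y_clay + 3·y_labor = 34.5.
→ y_clay = 5.5 and y_labor = 6.
Δz = y_labor·Δb = 6 × (-4) = -24, so new z* = 1514.5 − 24 = 1490.5.

1490.5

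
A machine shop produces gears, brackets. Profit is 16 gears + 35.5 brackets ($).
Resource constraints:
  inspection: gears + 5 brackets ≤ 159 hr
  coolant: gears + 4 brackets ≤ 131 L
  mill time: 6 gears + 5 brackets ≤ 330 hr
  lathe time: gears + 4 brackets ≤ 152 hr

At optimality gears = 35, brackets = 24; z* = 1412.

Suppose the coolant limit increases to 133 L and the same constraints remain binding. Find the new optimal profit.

Binding: coolant and mill time. Non-binding: inspection (4 unused), lathe time (21 unused).
Since inspection, lathe time are not tight, their duals are 0.
Dual feasibility on the basic columns requires 1·y_coolant + 6·y_mill time = 16, 4·y_coolant + 5·y_mill time = 35.5.
Solving: y_coolant = 7, y_mill time = 1.5.
Δz = y_coolant·Δb = 7 × (2) = 14, so new z* = 1412 + 14 = 1426.

1426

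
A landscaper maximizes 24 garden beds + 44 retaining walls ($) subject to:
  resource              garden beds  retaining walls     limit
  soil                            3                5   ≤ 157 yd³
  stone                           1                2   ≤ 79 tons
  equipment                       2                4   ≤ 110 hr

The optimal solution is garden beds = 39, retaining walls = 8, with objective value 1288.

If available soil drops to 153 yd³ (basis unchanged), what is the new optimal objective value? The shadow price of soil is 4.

1272

Δb = -4, so new z* = 1288 + (4)·(-4) = 1288 − 16 = 1272.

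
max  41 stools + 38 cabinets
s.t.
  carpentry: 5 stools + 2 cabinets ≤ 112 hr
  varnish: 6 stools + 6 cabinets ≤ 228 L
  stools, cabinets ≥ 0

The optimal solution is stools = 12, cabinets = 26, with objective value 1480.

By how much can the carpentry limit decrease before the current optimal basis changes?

Binding constraints: carpentry, varnish. The basis is B = [[5,2],[6,6]] with det 18.
Per unit decrease in carpentry, x* moves by d = (-0.3333, 0.3333).
The basis stays optimal until stools reaches 0; allowable decrease = 36 hr.

36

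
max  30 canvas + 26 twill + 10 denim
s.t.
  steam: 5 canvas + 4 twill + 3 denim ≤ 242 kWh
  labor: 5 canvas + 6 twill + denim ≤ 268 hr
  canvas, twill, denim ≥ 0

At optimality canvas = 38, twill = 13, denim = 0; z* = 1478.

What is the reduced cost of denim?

-6

At the optimum: steam uses 242 of 242 (binding); labor uses 268 of 268 (binding).
Dual feasibility on the basic columns requires 5·y_steam + 5·y_labor = 30, 4·y_steam + 6·y_labor = 26.
→ y_steam = 5 and y_labor = 1.
Reduced cost of denim: c₃ − yᵀa₃ = 10 − (5·3 + 1·1) = 10 − 16 = -6.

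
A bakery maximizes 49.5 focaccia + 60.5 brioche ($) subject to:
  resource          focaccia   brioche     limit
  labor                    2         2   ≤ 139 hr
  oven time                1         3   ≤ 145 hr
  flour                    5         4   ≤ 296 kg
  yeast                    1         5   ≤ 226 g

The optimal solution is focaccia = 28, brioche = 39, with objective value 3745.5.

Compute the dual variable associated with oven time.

Binding: oven time and flour. Non-binding: labor (5 unused), yeast (3 unused).
Since labor, yeast are not tight, their duals are 0.
Dual feasibility on the basic columns requires 1·y_oven time + 5·y_flour = 49.5, 3·y_oven time + 4·y_flour = 60.5.
→ y_oven time = 9.5 and y_flour = 8.
Shadow price of oven time = 9.5.

9.5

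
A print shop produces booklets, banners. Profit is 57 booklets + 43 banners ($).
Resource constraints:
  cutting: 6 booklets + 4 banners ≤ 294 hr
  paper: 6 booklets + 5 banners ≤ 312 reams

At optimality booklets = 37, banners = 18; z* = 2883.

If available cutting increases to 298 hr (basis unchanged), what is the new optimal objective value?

Check each constraint at x*: cutting 294/294 (tight); paper 312/312 (tight).
From A_Bᵀ y = c: 6·y_cutting + 6·y_paper = 57; 4·y_cutting + 5·y_paper = 43.
→ y_cutting = 4.5 and y_paper = 5.
Δz = y_cutting·Δb = 4.5 × (4) = 18, so new z* = 2883 + 18 = 2901.

2901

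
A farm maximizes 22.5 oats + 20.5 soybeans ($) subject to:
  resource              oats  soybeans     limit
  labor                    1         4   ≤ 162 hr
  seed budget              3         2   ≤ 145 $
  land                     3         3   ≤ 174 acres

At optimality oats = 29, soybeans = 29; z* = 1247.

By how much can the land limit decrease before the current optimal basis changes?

Binding constraints: seed budget, land. The basis is B = [[3,2],[3,3]] with det 3.
Per unit decrease in land, x* moves by d = (0.6667, -1).
The basis stays optimal until soybeans reaches 0; allowable decrease = 29 acres.

29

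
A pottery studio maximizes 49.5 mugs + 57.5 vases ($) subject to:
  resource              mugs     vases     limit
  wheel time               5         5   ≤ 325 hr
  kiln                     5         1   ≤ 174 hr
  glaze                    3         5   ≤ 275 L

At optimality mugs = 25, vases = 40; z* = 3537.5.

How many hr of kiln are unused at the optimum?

kiln used = 5·25 + 1·40 = 165; slack = 174 − 165 = 9.

9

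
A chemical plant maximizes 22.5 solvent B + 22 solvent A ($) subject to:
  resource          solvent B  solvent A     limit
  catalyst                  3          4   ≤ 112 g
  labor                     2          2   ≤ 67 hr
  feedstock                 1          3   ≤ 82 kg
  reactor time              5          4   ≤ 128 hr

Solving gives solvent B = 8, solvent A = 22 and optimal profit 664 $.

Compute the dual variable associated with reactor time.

3

Binding: catalyst and reactor time. Non-binding: labor (7 unused), feedstock (8 unused).
By complementary slackness, y = 0 for the non-binding constraints.
Dual feasibility on the basic columns requires 3·y_catalyst + 5·y_reactor time = 22.5, 4·y_catalyst + 4·y_reactor time = 22.
This yields shadow prices y_catalyst = 2.5, y_reactor time = 3.
Shadow price of reactor time = 3.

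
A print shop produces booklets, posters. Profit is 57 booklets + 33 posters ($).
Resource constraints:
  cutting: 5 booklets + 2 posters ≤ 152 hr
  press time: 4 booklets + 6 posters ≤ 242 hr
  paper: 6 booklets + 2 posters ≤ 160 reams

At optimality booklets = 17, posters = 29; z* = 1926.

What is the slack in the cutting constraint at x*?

cutting used = 5·17 + 2·29 = 143; slack = 152 − 143 = 9.

9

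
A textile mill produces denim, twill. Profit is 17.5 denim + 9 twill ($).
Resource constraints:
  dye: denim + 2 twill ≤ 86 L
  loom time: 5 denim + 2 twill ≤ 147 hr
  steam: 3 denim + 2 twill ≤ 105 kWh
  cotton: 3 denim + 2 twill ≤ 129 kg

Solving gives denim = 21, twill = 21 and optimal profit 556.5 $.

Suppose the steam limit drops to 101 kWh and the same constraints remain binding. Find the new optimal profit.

546.5

Binding: loom time and steam. Non-binding: dye (23 unused), cotton (24 unused).
Slack constraints have shadow price 0 (complementary slackness).
From A_Bᵀ y = c: 5·y_loom time + 3·y_steam = 17.5; 2·y_loom time + 2·y_steam = 9.
Solving: y_loom time = 2, y_steam = 2.5.
Δz = y_steam·Δb = 2.5 × (-4) = -10, so new z* = 556.5 − 10 = 546.5.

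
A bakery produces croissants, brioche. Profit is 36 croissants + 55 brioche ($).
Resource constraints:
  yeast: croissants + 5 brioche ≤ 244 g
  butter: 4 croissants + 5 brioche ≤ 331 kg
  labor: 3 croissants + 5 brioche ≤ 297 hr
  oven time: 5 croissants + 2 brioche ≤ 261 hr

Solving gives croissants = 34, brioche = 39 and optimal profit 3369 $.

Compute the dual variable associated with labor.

8

At the optimum: yeast uses 229 of 244 (slack = 15); butter uses 331 of 331 (binding); labor uses 297 of 297 (binding); oven time uses 248 of 261 (slack = 13).
Since yeast, oven time are not tight, their duals are 0.
From A_Bᵀ y = c: 4·y_butter + 3·y_labor = 36; 5·y_butter + 5·y_labor = 55.
Solving: y_butter = 3, y_labor = 8.
Shadow price of labor = 8.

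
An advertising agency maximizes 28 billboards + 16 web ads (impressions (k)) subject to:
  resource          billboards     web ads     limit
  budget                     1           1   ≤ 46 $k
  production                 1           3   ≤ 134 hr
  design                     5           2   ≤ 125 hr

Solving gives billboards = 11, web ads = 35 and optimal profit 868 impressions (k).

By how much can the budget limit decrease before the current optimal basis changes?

Binding constraints: budget, design. The basis is B = [[1,1],[5,2]] with det -3.
Per unit decrease in budget, x* moves by d = (0.6667, -1.6667).
The basis stays optimal until web ads reaches 0; allowable decrease = 21 $k.

21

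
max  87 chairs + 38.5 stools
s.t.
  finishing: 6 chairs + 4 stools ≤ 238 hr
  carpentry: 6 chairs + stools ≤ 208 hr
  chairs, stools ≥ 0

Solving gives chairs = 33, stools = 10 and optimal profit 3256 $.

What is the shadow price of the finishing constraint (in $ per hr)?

At the optimum: finishing uses 238 of 238 (binding); carpentry uses 208 of 208 (binding).
Dual feasibility on the basic columns requires 6·y_finishing + 6·y_carpentry = 87, 4·y_finishing + 1·y_carpentry = 38.5.
This yields shadow prices y_finishing = 8, y_carpentry = 6.5.
Shadow price of finishing = 8.

8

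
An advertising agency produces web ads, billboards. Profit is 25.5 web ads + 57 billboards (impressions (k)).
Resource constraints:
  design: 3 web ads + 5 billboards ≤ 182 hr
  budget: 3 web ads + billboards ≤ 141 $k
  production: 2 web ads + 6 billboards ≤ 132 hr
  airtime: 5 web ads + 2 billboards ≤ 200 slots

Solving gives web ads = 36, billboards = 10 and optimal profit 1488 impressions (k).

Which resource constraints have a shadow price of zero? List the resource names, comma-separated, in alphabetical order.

design: 158/182 (slack 24)
budget: 118/141 (slack 23)
production: 132/132 (binding)
airtime: 200/200 (binding)
By complementary slackness, a constraint with positive slack has shadow price 0 → budget, design.

budget, design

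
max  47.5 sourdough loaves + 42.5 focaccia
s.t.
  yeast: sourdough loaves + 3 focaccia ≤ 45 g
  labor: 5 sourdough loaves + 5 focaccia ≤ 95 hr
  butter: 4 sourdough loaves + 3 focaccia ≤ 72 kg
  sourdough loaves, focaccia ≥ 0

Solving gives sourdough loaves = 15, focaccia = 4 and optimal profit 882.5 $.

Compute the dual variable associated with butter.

5

At the optimum: yeast uses 27 of 45 (slack = 18); labor uses 95 of 95 (binding); butter uses 72 of 72 (binding).
By complementary slackness, y = 0 for the non-binding constraint.
The binding rows give the dual system: 5·y_labor + 4·y_butter = 47.5 and 5·y_labor + 3·y_butter = 42.5.
This yields shadow prices y_labor = 5.5, y_butter = 5.
Shadow price of butter = 5.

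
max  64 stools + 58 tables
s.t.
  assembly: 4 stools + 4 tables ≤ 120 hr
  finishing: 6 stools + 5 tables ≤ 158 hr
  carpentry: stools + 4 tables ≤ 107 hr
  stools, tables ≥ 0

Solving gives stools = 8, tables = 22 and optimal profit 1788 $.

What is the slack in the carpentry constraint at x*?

11

carpentry used = 1·8 + 4·22 = 96; slack = 107 − 96 = 11.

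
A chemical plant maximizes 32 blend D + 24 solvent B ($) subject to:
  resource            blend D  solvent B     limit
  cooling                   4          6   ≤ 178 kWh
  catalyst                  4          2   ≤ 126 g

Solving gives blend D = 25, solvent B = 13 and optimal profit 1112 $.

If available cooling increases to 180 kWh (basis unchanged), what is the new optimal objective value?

Both cooling and catalyst are binding at x*.
Dual feasibility on the basic columns requires 4·y_cooling + 4·y_catalyst = 32, 6·y_cooling + 2·y_catalyst = 24.
This yields shadow prices y_cooling = 2, y_catalyst = 6.
Δz = y_cooling·Δb = 2 × (2) = 4, so new z* = 1112 + 4 = 1116.

1116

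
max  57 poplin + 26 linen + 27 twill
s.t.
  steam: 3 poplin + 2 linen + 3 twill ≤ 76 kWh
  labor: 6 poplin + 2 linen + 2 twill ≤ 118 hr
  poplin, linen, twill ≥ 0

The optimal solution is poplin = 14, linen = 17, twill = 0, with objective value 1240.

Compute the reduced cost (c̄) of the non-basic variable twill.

-6

Check each constraint at x*: steam 76/76 (tight); labor 118/118 (tight).
The binding rows give the dual system: 3·y_steam + 6·y_labor = 57 and 2·y_steam + 2·y_labor = 26.
→ y_steam = 7 and y_labor = 6.
Reduced cost of twill: c₃ − yᵀa₃ = 27 − (7·3 + 6·2) = 27 − 33 = -6.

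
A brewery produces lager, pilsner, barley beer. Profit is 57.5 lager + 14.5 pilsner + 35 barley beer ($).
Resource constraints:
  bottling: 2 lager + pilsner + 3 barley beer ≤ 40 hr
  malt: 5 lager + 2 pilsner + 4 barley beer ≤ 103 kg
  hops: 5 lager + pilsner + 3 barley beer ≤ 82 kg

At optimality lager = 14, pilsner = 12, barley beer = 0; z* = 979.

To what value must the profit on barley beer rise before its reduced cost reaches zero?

43.5

At the optimum: bottling uses 40 of 40 (binding); malt uses 94 of 103 (slack = 9); hops uses 82 of 82 (binding).
Since malt is not tight, its dual is 0.
From A_Bᵀ y = c: 2·y_bottling + 5·y_hops = 57.5; 1·y_bottling + 1·y_hops = 14.5.
This yields shadow prices y_bottling = 5, y_hops = 9.5.
barley beer enters the basis when its profit ≥ yᵀa₃ = 5·3 + 9.5·3 = 43.5.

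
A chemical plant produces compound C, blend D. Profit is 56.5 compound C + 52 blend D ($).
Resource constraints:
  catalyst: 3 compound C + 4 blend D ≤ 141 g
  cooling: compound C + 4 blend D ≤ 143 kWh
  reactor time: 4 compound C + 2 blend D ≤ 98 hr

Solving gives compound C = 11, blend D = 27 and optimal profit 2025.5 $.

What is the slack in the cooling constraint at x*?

cooling used = 1·11 + 4·27 = 119; slack = 143 − 119 = 24.

24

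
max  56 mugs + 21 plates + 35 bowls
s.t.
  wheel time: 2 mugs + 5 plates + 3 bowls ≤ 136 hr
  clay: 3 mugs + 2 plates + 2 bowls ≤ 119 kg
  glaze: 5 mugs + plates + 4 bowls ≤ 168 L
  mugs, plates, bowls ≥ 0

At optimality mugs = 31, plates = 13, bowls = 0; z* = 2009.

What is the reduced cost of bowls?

Check each constraint at x*: wheel time 127/136 (slack 9); clay 119/119 (tight); glaze 168/168 (tight).
Since wheel time is not tight, its dual is 0.
The binding rows give the dual system: 3·y_clay + 5·y_glaze = 56 and 2·y_clay + 1·y_glaze = 21.
This yields shadow prices y_clay = 7, y_glaze = 7.
Reduced cost of bowls: c₃ − yᵀa₃ = 35 − (7·2 + 7·4) = 35 − 42 = -7.

-7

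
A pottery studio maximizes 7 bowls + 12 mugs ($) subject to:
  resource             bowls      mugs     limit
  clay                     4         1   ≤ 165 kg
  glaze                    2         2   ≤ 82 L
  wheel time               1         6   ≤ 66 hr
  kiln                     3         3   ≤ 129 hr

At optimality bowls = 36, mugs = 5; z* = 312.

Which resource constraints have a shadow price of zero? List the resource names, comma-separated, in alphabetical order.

clay, kiln

clay: 149/165 (slack 16)
glaze: 82/82 (binding)
wheel time: 66/66 (binding)
kiln: 123/129 (slack 6)
By complementary slackness, a constraint with positive slack has shadow price 0 → clay, kiln.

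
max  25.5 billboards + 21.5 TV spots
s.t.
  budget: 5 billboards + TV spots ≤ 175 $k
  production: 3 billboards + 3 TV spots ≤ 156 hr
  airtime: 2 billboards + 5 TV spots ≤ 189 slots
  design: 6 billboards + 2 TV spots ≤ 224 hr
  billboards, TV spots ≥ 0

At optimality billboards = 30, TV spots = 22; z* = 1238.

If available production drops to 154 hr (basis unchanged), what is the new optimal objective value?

1225

Binding: production and design. Non-binding: budget (3 unused), airtime (19 unused).
Slack constraints have shadow price 0 (complementary slackness).
The binding rows give the dual system: 3·y_production + 6·y_design = 25.5 and 3·y_production + 2·y_design = 21.5.
Solving: y_production = 6.5, y_design = 1.
Δz = y_production·Δb = 6.5 × (-2) = -13, so new z* = 1238 − 13 = 1225.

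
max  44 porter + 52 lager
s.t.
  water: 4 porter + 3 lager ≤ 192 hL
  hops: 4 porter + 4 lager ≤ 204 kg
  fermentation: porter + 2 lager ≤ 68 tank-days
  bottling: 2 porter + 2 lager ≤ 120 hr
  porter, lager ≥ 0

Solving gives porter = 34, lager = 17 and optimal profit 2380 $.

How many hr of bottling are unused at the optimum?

bottling used = 2·34 + 2·17 = 102; slack = 120 − 102 = 18.

18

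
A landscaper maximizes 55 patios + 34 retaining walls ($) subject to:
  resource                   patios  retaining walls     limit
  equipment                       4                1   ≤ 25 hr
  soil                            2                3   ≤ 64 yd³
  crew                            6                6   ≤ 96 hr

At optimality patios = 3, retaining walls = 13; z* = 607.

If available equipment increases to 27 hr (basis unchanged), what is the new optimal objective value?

621

At the optimum: equipment uses 25 of 25 (binding); soil uses 45 of 64 (slack = 19); crew uses 96 of 96 (binding).
By complementary slackness, y = 0 for the non-binding constraint.
The binding rows give the dual system: 4·y_equipment + 6·y_crew = 55 and 1·y_equipment + 6·y_crew = 34.
→ y_equipment = 7 and y_crew = 4.5.
Δz = y_equipment·Δb = 7 × (2) = 14, so new z* = 607 + 14 = 621.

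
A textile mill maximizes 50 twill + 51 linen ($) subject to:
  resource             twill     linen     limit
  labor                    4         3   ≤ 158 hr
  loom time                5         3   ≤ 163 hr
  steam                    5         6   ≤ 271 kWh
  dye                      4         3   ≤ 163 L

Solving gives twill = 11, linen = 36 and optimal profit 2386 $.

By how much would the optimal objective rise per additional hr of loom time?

3

At the optimum: labor uses 152 of 158 (slack = 6); loom time uses 163 of 163 (binding); steam uses 271 of 271 (binding); dye uses 152 of 163 (slack = 11).
Slack constraints have shadow price 0 (complementary slackness).
From A_Bᵀ y = c: 5·y_loom time + 5·y_steam = 50; 3·y_loom time + 6·y_steam = 51.
This yields shadow prices y_loom time = 3, y_steam = 7.
Shadow price of loom time = 3.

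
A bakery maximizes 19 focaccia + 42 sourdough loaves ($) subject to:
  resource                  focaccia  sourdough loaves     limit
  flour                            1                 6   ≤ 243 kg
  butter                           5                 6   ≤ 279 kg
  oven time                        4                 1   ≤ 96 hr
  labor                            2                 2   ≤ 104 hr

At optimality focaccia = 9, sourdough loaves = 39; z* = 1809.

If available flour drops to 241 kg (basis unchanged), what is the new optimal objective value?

1801

Binding: flour and butter. Non-binding: oven time (21 unused), labor (8 unused).
Slack constraints have shadow price 0 (complementary slackness).
The binding rows give the dual system: 1·y_flour + 5·y_butter = 19 and 6·y_flour + 6·y_butter = 42.
Solving: y_flour = 4, y_butter = 3.
Δz = y_flour·Δb = 4 × (-2) = -8, so new z* = 1809 − 8 = 1801.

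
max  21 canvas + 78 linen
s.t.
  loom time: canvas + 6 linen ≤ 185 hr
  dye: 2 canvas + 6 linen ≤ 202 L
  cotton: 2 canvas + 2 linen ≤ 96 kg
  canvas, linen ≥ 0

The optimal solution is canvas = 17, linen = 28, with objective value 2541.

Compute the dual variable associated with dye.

8

Binding: loom time and dye. Non-binding: cotton (6 unused).
Slack constraints have shadow price 0 (complementary slackness).
Dual feasibility on the basic columns requires 1·y_loom time + 2·y_dye = 21, 6·y_loom time + 6·y_dye = 78.
→ y_loom time = 5 and y_dye = 8.
Shadow price of dye = 8.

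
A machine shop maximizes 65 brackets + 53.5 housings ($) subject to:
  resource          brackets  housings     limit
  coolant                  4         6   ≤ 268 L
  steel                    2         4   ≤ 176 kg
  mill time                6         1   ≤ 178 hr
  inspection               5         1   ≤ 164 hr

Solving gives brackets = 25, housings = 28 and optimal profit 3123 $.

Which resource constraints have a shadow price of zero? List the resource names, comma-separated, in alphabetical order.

coolant: 268/268 (binding)
steel: 162/176 (slack 14)
mill time: 178/178 (binding)
inspection: 153/164 (slack 11)
By complementary slackness, a constraint with positive slack has shadow price 0 → inspection, steel.

inspection, steel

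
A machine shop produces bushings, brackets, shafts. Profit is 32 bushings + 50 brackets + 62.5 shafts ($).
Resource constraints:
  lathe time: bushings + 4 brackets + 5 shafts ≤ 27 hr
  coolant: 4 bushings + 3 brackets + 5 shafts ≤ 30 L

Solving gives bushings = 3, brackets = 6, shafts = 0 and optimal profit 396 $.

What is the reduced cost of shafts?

-7.5

Check each constraint at x*: lathe time 27/27 (tight); coolant 30/30 (tight).
Dual feasibility on the basic columns requires 1·y_lathe time + 4·y_coolant = 32, 4·y_lathe time + 3·y_coolant = 50.
Solving: y_lathe time = 8, y_coolant = 6.
Reduced cost of shafts: c₃ − yᵀa₃ = 62.5 − (8·5 + 6·5) = 62.5 − 70 = -7.5.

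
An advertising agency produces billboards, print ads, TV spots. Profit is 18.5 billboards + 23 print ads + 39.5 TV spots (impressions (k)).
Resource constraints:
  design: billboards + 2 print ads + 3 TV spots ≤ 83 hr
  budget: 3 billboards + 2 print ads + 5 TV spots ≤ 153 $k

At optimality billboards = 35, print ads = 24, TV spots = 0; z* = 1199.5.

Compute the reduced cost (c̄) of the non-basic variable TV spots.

-2

Both design and budget are binding at x*.
The binding rows give the dual system: 1·y_design + 3·y_budget = 18.5 and 2·y_design + 2·y_budget = 23.
This yields shadow prices y_design = 8, y_budget = 3.5.
Reduced cost of TV spots: c₃ − yᵀa₃ = 39.5 − (8·3 + 3.5·5) = 39.5 − 41.5 = -2.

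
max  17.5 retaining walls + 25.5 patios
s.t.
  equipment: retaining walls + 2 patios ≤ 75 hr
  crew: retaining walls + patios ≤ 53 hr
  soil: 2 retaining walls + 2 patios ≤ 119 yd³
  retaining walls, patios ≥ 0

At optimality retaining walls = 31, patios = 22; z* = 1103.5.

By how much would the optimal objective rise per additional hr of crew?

9.5

At the optimum: equipment uses 75 of 75 (binding); crew uses 53 of 53 (binding); soil uses 106 of 119 (slack = 13).
Slack constraints have shadow price 0 (complementary slackness).
From A_Bᵀ y = c: 1·y_equipment + 1·y_crew = 17.5; 2·y_equipment + 1·y_crew = 25.5.
This yields shadow prices y_equipment = 8, y_crew = 9.5.
Shadow price of crew = 9.5.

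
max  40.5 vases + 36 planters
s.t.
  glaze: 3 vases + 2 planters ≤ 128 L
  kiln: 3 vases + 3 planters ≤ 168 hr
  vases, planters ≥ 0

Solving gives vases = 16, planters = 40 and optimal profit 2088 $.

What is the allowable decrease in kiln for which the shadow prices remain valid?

Binding constraints: glaze, kiln. The basis is B = [[3,2],[3,3]] with det 3.
Per unit decrease in kiln, x* moves by d = (0.6667, -1).
The basis stays optimal until planters reaches 0; allowable decrease = 40 hr.

40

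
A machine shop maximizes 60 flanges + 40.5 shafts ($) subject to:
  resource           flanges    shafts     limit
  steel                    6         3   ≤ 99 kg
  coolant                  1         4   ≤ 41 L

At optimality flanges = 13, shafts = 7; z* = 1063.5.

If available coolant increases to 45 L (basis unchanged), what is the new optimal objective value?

1075.5

Check each constraint at x*: steel 99/99 (tight); coolant 41/41 (tight).
Dual feasibility on the basic columns requires 6·y_steel + 1·y_coolant = 60, 3·y_steel + 4·y_coolant = 40.5.
→ y_steel = 9.5 and y_coolant = 3.
Δz = y_coolant·Δb = 3 × (4) = 12, so new z* = 1063.5 + 12 = 1075.5.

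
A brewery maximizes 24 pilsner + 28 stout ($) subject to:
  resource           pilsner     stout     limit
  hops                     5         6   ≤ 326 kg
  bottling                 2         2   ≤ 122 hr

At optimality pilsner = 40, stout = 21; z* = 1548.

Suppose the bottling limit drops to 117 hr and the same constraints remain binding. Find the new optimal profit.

1538

Both hops and bottling are binding at x*.
From A_Bᵀ y = c: 5·y_hops + 2·y_bottling = 24; 6·y_hops + 2·y_bottling = 28.
Solving: y_hops = 4, y_bottling = 2.
Δz = y_bottling·Δb = 2 × (-5) = -10, so new z* = 1548 − 10 = 1538.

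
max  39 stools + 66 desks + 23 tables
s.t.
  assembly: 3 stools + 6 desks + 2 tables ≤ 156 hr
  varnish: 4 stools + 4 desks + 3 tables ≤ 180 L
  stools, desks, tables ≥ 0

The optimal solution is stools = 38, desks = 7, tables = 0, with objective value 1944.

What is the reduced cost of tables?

Both assembly and varnish are binding at x*.
The binding rows give the dual system: 3·y_assembly + 4·y_varnish = 39 and 6·y_assembly + 4·y_varnish = 66.
Solving: y_assembly = 9, y_varnish = 3.
Reduced cost of tables: c₃ − yᵀa₃ = 23 − (9·2 + 3·3) = 23 − 27 = -4.

-4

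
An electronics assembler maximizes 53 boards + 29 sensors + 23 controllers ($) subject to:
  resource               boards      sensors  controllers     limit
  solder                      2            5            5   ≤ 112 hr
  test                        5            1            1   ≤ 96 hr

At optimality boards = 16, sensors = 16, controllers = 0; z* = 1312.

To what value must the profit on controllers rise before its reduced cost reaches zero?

At the optimum: solder uses 112 of 112 (binding); test uses 96 of 96 (binding).
Dual feasibility on the basic columns requires 2·y_solder + 5·y_test = 53, 5·y_solder + 1·y_test = 29.
This yields shadow prices y_solder = 4, y_test = 9.
controllers enters the basis when its profit ≥ yᵀa₃ = 4·5 + 9·1 = 29.

29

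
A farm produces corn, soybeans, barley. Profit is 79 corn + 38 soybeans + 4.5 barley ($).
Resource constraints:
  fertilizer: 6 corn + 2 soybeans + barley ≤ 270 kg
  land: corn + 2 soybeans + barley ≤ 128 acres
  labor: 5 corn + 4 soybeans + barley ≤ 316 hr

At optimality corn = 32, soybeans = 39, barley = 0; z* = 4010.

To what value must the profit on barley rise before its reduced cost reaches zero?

14

Binding: fertilizer and labor. Non-binding: land (18 unused).
By complementary slackness, y = 0 for the non-binding constraint.
Dual feasibility on the basic columns requires 6·y_fertilizer + 5·y_labor = 79, 2·y_fertilizer + 4·y_labor = 38.
Solving: y_fertilizer = 9, y_labor = 5.
barley enters the basis when its profit ≥ yᵀa₃ = 9·1 + 5·1 = 14.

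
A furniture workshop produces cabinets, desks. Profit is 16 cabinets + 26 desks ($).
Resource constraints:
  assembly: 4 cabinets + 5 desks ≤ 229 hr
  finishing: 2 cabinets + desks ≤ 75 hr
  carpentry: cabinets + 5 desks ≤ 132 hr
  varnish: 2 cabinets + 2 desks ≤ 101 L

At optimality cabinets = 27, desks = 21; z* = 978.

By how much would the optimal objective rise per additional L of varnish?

At the optimum: assembly uses 213 of 229 (slack = 16); finishing uses 75 of 75 (binding); carpentry uses 132 of 132 (binding); varnish uses 96 of 101 (slack = 5).
By complementary slackness, y = 0 for the non-binding constraints.
Dual feasibility on the basic columns requires 2·y_finishing + 1·y_carpentry = 16, 1·y_finishing + 5·y_carpentry = 26.
Solving: y_finishing = 6, y_carpentry = 4.
Shadow price of varnish = 0.

0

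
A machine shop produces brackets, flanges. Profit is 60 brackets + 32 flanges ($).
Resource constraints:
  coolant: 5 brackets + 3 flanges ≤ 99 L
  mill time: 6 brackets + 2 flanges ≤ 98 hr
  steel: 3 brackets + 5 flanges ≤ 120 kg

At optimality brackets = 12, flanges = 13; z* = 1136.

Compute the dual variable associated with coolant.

9

Check each constraint at x*: coolant 99/99 (tight); mill time 98/98 (tight); steel 101/120 (slack 19).
Since steel is not tight, its dual is 0.
From A_Bᵀ y = c: 5·y_coolant + 6·y_mill time = 60; 3·y_coolant + 2·y_mill time = 32.
→ y_coolant = 9 and y_mill time = 2.5.
Shadow price of coolant = 9.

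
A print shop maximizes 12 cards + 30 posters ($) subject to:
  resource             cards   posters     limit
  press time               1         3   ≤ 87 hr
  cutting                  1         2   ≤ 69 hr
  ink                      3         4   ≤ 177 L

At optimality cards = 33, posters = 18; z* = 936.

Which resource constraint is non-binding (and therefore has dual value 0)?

press time: 87/87 (binding)
cutting: 69/69 (binding)
ink: 171/177 (slack 6)
By complementary slackness, a constraint with positive slack has shadow price 0 → ink.

ink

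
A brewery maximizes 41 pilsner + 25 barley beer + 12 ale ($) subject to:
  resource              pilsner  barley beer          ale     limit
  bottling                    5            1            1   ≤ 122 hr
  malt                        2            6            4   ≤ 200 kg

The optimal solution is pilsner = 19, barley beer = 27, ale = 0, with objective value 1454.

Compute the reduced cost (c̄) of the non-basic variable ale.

Check each constraint at x*: bottling 122/122 (tight); malt 200/200 (tight).
From A_Bᵀ y = c: 5·y_bottling + 2·y_malt = 41; 1·y_bottling + 6·y_malt = 25.
This yields shadow prices y_bottling = 7, y_malt = 3.
Reduced cost of ale: c₃ − yᵀa₃ = 12 − (7·1 + 3·4) = 12 − 19 = -7.

-7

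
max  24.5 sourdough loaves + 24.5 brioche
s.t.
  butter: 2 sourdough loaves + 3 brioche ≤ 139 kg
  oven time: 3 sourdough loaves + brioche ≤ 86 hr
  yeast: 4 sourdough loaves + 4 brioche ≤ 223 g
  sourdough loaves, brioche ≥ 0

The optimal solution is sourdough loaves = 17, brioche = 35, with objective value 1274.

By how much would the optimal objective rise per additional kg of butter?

Binding: butter and oven time. Non-binding: yeast (15 unused).
By complementary slackness, y = 0 for the non-binding constraint.
Dual feasibility on the basic columns requires 2·y_butter + 3·y_oven time = 24.5, 3·y_butter + 1·y_oven time = 24.5.
→ y_butter = 7 and y_oven time = 3.5.
Shadow price of butter = 7.

7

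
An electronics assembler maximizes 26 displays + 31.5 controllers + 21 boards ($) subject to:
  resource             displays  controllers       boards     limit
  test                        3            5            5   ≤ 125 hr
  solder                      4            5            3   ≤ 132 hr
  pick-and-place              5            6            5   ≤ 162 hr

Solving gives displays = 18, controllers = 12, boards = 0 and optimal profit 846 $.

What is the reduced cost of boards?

Check each constraint at x*: test 114/125 (slack 11); solder 132/132 (tight); pick-and-place 162/162 (tight).
Slack constraints have shadow price 0 (complementary slackness).
Dual feasibility on the basic columns requires 4·y_solder + 5·y_pick-and-place = 26, 5·y_solder + 6·y_pick-and-place = 31.5.
Solving: y_solder = 1.5, y_pick-and-place = 4.
Reduced cost of boards: c₃ − yᵀa₃ = 21 − (1.5·3 + 4·5) = 21 − 24.5 = -3.5.

-3.5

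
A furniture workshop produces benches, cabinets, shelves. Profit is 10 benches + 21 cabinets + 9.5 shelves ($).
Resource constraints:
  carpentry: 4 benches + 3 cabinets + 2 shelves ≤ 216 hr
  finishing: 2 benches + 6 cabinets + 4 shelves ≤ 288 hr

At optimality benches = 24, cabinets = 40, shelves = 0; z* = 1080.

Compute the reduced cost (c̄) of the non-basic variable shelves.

Both carpentry and finishing are binding at x*.
Dual feasibility on the basic columns requires 4·y_carpentry + 2·y_finishing = 10, 3·y_carpentry + 6·y_finishing = 21.
→ y_carpentry = 1 and y_finishing = 3.
Reduced cost of shelves: c₃ − yᵀa₃ = 9.5 − (1·2 + 3·4) = 9.5 − 14 = -4.5.

-4.5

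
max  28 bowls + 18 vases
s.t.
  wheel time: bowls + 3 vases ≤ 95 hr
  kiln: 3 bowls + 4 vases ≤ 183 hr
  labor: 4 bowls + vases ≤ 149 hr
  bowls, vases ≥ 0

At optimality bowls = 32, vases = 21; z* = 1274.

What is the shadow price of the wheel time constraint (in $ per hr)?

Check each constraint at x*: wheel time 95/95 (tight); kiln 180/183 (slack 3); labor 149/149 (tight).
Since kiln is not tight, its dual is 0.
The binding rows give the dual system: 1·y_wheel time + 4·y_labor = 28 and 3·y_wheel time + 1·y_labor = 18.
This yields shadow prices y_wheel time = 4, y_labor = 6.
Shadow price of wheel time = 4.

4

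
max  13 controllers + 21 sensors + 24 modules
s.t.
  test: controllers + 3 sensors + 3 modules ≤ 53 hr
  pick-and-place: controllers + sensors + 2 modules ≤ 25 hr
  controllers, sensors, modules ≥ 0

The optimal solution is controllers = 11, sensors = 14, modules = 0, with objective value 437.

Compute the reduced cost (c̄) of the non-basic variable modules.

Check each constraint at x*: test 53/53 (tight); pick-and-place 25/25 (tight).
The binding rows give the dual system: 1·y_test + 1·y_pick-and-place = 13 and 3·y_test + 1·y_pick-and-place = 21.
This yields shadow prices y_test = 4, y_pick-and-place = 9.
Reduced cost of modules: c₃ − yᵀa₃ = 24 − (4·3 + 9·2) = 24 − 30 = -6.

-6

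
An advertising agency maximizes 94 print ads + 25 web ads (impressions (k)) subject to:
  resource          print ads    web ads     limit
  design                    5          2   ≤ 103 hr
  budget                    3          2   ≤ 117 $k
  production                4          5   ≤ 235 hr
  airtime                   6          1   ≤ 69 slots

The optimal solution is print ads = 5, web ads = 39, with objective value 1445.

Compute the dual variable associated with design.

Check each constraint at x*: design 103/103 (tight); budget 93/117 (slack 24); production 215/235 (slack 20); airtime 69/69 (tight).
Since budget, production are not tight, their duals are 0.
Dual feasibility on the basic columns requires 5·y_design + 6·y_airtime = 94, 2·y_design + 1·y_airtime = 25.
→ y_design = 8 and y_airtime = 9.
Shadow price of design = 8.

8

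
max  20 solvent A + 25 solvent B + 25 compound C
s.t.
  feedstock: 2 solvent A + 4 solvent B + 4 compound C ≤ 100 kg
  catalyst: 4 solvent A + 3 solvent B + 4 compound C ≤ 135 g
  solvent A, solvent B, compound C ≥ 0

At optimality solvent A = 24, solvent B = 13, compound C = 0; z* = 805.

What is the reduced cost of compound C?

At the optimum: feedstock uses 100 of 100 (binding); catalyst uses 135 of 135 (binding).
From A_Bᵀ y = c: 2·y_feedstock + 4·y_catalyst = 20; 4·y_feedstock + 3·y_catalyst = 25.
→ y_feedstock = 4 and y_catalyst = 3.
Reduced cost of compound C: c₃ − yᵀa₃ = 25 − (4·4 + 3·4) = 25 − 28 = -3.

-3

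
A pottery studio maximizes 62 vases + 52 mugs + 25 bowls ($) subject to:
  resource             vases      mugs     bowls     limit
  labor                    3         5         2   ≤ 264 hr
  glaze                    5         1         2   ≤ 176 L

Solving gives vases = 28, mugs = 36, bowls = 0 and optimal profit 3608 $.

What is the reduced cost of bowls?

At the optimum: labor uses 264 of 264 (binding); glaze uses 176 of 176 (binding).
Dual feasibility on the basic columns requires 3·y_labor + 5·y_glaze = 62, 5·y_labor + 1·y_glaze = 52.
This yields shadow prices y_labor = 9, y_glaze = 7.
Reduced cost of bowls: c₃ − yᵀa₃ = 25 − (9·2 + 7·2) = 25 − 32 = -7.

-7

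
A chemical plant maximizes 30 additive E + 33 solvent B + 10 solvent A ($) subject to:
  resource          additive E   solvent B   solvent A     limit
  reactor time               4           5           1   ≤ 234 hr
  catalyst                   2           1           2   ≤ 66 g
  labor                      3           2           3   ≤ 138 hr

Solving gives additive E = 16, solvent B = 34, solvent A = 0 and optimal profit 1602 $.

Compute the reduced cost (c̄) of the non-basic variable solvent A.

Check each constraint at x*: reactor time 234/234 (tight); catalyst 66/66 (tight); labor 116/138 (slack 22).
Since labor is not tight, its dual is 0.
Dual feasibility on the basic columns requires 4·y_reactor time + 2·y_catalyst = 30, 5·y_reactor time + 1·y_catalyst = 33.
This yields shadow prices y_reactor time = 6, y_catalyst = 3.
Reduced cost of solvent A: c₃ − yᵀa₃ = 10 − (6·1 + 3·2) = 10 − 12 = -2.

-2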